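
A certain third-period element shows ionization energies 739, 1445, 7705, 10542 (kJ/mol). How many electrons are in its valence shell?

2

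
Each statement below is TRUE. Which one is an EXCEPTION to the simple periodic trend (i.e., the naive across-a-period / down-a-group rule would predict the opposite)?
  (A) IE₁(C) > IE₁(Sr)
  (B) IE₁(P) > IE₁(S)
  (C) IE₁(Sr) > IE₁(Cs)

(B)

The general trend: first ionisation energy increases across a period and decreases down a group.
(A) C (period 2, group 14) vs Sr (period 5, group 2): the stated order agrees with the simple trend.
(B) P (period 3, group 15) vs S (period 3, group 16): the stated order contradicts the simple trend.
(C) Sr (period 5, group 2) vs Cs (period 6, group 1): the stated order agrees with the simple trend.
The exception is (B): S (3p⁴) ionizes more easily than half-filled P (3p³) because the paired 3p electron in S is pushed out by e⁻–e⁻ repulsion.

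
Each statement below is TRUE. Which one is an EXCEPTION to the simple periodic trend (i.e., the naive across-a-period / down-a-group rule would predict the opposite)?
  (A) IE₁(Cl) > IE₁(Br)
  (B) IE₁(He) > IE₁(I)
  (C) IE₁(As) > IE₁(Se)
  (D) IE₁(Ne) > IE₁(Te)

The general trend: first ionization energy increases across a period and decreases down a group.
(A) Cl (period 3, group 17) vs Br (period 4, group 17): the stated order agrees with the simple trend.
(B) He (period 1, group 18) vs I (period 5, group 17): the stated order agrees with the simple trend.
(C) As (period 4, group 15) vs Se (period 4, group 16): the stated order contradicts the simple trend.
(D) Ne (period 2, group 18) vs Te (period 5, group 16): the stated order agrees with the simple trend.
The exception is (C): Se (4p⁴) ionizes more easily than half-filled As (4p³).

(C)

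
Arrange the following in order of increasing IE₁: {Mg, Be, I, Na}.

Na < Mg < Be < I

Be is in period 2, group 2; Na is in period 3, group 1; Mg is in period 3, group 2; I is in period 5, group 17.
First ionization energy rises across a period (greater Z_eff holds electrons more tightly) and falls down a group (valence electrons are farther from the nucleus).
Neither a single period nor a single group — weigh both effects.
Mg > Na: Mg lies to the right of Na in period 3, so the across-period effect alone puts Mg higher.
Be > Mg: they share group 2; the group trend gives Be the larger value.
I > Be: the two effects oppose for this pair; the across-period effect wins (1008 vs 900 kJ/mol).
Approximate values (kJ/mol): Be 900, Na 496, Mg 738, I 1008.
So from lowest to highest: Na < Mg < Be < I.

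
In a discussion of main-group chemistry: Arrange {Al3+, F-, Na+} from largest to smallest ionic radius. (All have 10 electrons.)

F- > Na+ > Al3+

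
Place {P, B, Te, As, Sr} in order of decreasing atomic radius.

Sr > Te > As > P > B

B is in period 2, group 13; P is in period 3, group 15; As is in period 4, group 15; Sr is in period 5, group 2; Te is in period 5, group 16.
Radius decreases left→right (rising Z_eff, same n) and increases top→bottom (higher n).
Here both period and group differ, so the two effects have to be weighed against each other.
P > B: the two effects oppose for this pair; the down-group effect wins (111 vs 85 pm).
As > P: they share group 15; the group trend gives As the larger value.
Te > As: period and group pull opposite ways; the down-group shift dominates (136 vs 121 pm).
Sr > Te: both are in period 5; the period trend gives Sr the larger value.
Approximate values (pm): B 85, P 111, As 121, Sr 185, Te 136.
So from largest to smallest: Sr > Te > As > P > B.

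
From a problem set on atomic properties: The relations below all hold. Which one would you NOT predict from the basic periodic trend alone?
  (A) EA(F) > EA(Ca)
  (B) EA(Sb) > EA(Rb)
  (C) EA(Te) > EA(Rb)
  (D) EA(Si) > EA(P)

(D)

The general trend: electron affinity increases across a period and decreases down a group.
(A) F (period 2, group 17) vs Ca (period 4, group 2): the stated order agrees with the simple trend.
(B) Sb (period 5, group 15) vs Rb (period 5, group 1): the stated order agrees with the simple trend.
(C) Te (period 5, group 16) vs Rb (period 5, group 1): the stated order agrees with the simple trend.
(D) Si (period 3, group 14) vs P (period 3, group 15): the stated order contradicts the simple trend.
The exception is (D): adding an electron to P's half-filled 3p³ is unfavourable, so Si (3p²) has the more exothermic EA.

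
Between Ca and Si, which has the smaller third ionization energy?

Si

IE_3 is the cost of taking one more electron from the +2 cation: Ca²⁺ is the bare [Ar] core; Si²⁺ still has 2 valence electrons.
Breaking into a closed-shell core is much more expensive than removing a leftover valence electron — Ca has the largest IE_3 here.
The numbers (kJ/mol): Ca 4912, Si 3232.
Overall IE_3 order: Si < Ca.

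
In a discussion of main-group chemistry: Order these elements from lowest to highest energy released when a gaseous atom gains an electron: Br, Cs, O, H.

Cs < H < O < Br

H is in period 1, group 1; O is in period 2, group 16; Br is in period 4, group 17; Cs is in period 6, group 1.
EA tends to increase across a period and decrease down a group, though the pattern is less regular than for IE or radius.
These span different periods and groups, so the two trends combine.
H > Cs: H sits above Cs in group 1, so the down-group effect alone puts H higher.
O > H: the two effects oppose for this pair; the across-period effect wins (141 vs 73 kJ/mol).
Br > O: period and group pull opposite ways; the across-period shift dominates (325 vs 141 kJ/mol).
Tabulated electron affinity (kJ/mol): H 73, O 141, Br 325, Cs 46.
So from lowest to highest: Cs < H < O < Br.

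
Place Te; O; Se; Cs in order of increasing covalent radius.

O < Se < Te < Cs

O is in period 2, group 16; Se is in period 4, group 16; Te is in period 5, group 16; Cs is in period 6, group 1.
Across a period the added protons contract the valence shell; down a group each new principal shell makes the atom larger.
Here both period and group differ, so the two effects have to be weighed against each other.
Se > O: Se sits below O in group 16, so the down-group effect alone puts Se larger.
Te > Se: Te sits below Se in group 16, so the down-group effect alone puts Te larger.
Cs > Te: relative to Te, both the across-period and down-group shifts push Cs's atomic radius up.
Approximate values (pm): O 63, Se 116, Te 136, Cs 232.
So from smallest to largest: O < Se < Te < Cs.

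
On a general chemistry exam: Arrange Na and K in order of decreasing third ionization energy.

Na > K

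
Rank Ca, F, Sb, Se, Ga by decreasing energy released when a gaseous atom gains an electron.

F, Se, Sb, Ga, Ca

F is in period 2, group 17; Ca is in period 4, group 2; Ga is in period 4, group 13; Se is in period 4, group 16; Sb is in period 5, group 15.
Electron affinity generally becomes more exothermic across a period toward the halogens and less exothermic down a group.
These span different periods and groups, so the two trends combine.
Ga > Ca: both are in period 4; the period trend gives Ga the larger value.
Sb > Ga: the two effects oppose for this pair; the across-period effect wins (103 vs 29 kJ/mol).
Se > Sb: both effects reinforce here, so Se is clearly the higher of the two.
F > Se: both effects reinforce here, so F is clearly the higher of the two.
Approximate values (kJ/mol): F 328, Ca 2, Ga 29, Se 195, Sb 103.
So from highest to lowest: F > Se > Sb > Ga > Ca.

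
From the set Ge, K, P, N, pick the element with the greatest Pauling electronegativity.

N

N is in period 2, group 15; P is in period 3, group 15; K is in period 4, group 1; Ge is in period 4, group 14.
Electronegativity increases across a period and decreases down a group, tracking effective nuclear charge and atomic size.
These span different periods and groups, so the two trends combine.
Ge > K: Ge lies to the right of K in period 4, so the across-period effect alone puts Ge higher.
P > Ge: both effects reinforce here, so P is clearly the higher of the two.
N > P: they share group 15; the group trend gives N the larger value.
Tabulated electronegativity (Pauling): N 3.04, P 2.19, K 0.82, Ge 2.01.
The greatest Pauling electronegativity among these belongs to N.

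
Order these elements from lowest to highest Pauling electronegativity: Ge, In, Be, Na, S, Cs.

Cs < Na < Be < In < Ge < S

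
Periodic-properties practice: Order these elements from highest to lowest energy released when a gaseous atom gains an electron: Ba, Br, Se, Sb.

Se is in period 4, group 16; Br is in period 4, group 17; Sb is in period 5, group 15; Ba is in period 6, group 2.
Adding an electron releases more energy for atoms nearer the top right (short of the noble gases).
Here both period and group differ, so the two effects have to be weighed against each other.
Sb > Ba: both effects reinforce here, so Sb is clearly the higher of the two.
Se > Sb: relative to Sb, both the across-period and down-group shifts push Se's electron affinity up.
Br > Se: Br lies to the right of Se in period 4, so the across-period effect alone puts Br higher.
Approximate values (kJ/mol): Se 195, Br 325, Sb 103, Ba 14.
So from highest to lowest: Br > Se > Sb > Ba.

Br > Se > Sb > Ba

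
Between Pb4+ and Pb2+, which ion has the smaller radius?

Both ions have Z = 82 protons, but Pb4+ has lost more electrons, so its remaining electrons feel a larger effective nuclear charge per electron and are pulled in more tightly.
Higher positive charge → smaller ion, so Pb2+ > Pb4+.

Pb4+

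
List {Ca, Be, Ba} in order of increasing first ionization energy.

Ba, Ca, Be

Be is in period 2, group 2; Ca is in period 4, group 2; Ba is in period 6, group 2.
Removing the outermost electron gets harder across a period and easier down a group.
All are in group 2, so first ionization energy increases up the group.
So from lowest to highest: Ba < Ca < Be.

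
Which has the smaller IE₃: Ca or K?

K

The third ionization energy removes an electron from the +2 ion. For each element: Ca²⁺ is the bare [Ar] core; K²⁺ is already 1 electron into the core.
All of these are removing an electron from a noble-gas core or deeper; the smaller core (lower principal quantum number) is held far more tightly, and within a period the higher nuclear charge binds the same core more tightly.
The numbers (kJ/mol): Ca 4912, K 4420.
Overall IE_3 order: K < Ca.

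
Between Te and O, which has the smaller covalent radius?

O

O is in period 2, group 16; Te is in period 5, group 16.
Across a period the added protons contract the valence shell; down a group each new principal shell makes the atom larger.
All are in group 16, so atomic radius increases down the group.
So O has the smaller covalent radius (O < Te).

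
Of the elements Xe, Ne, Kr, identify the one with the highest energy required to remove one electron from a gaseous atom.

Ne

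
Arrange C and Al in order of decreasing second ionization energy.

C, Al

The second ionization energy removes an electron from the +1 ion. For each element: C⁺ still has 3 valence electrons; Al⁺ still has 2 valence electrons.
All are still removing valence electrons, so compare the +1 ions as you would atoms: IE_2 generally rises across a period (higher Z_eff) and falls down a group (larger shell), subject to the usual subshell exceptions.
Valence configurations: C⁺ [He]2s²2p¹, Al⁺ [Ne]3s².
Tabulated IE_2 (kJ/mol): C 2353, Al 1817.
Putting it together, IE_2: Al < C.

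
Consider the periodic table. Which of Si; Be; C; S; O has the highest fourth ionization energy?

Be

The fourth ionization energy removes an electron from the +3 ion. For each element: Si³⁺ still has 1 valence electron; Be³⁺ is already 1 electron into the core; C³⁺ still has 1 valence electron; S³⁺ still has 3 valence electrons; O³⁺ still has 3 valence electrons.
Core electrons are held far more tightly than valence electrons, so Be tops the IE_4 order.
Valence configurations: Si³⁺ [Ne]3s¹, C³⁺ [He]2s¹, S³⁺ [Ne]3s²3p¹, O³⁺ [He]2s²2p¹.
Tabulated IE_4 (kJ/mol): Si 4356, Be 21007, C 6223, S 4556, O 7469.
Overall IE_4 order: Si < S < C < O < Be.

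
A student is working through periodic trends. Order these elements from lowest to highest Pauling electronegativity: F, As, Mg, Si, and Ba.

F is in period 2, group 17; Mg is in period 3, group 2; Si is in period 3, group 14; As is in period 4, group 15; Ba is in period 6, group 2.
EN rises left→right (higher Z_eff, smaller atoms) and falls top→bottom (larger, more shielded atoms).
These span different periods and groups, so the two trends combine.
Mg > Ba: Mg sits above Ba in group 2, so the down-group effect alone puts Mg higher.
Si > Mg: Si lies to the right of Mg in period 3, so the across-period effect alone puts Si higher.
As > Si: the two effects oppose for this pair; the across-period effect wins (2.18 vs 1.90).
F > As: relative to As, both the across-period and down-group shifts push F's electronegativity up.
Approximate values (Pauling): F 3.98, Mg 1.31, Si 1.90, As 2.18, Ba 0.89.
So from lowest to highest: Ba < Mg < Si < As < F.

Ba < Mg < Si < As < F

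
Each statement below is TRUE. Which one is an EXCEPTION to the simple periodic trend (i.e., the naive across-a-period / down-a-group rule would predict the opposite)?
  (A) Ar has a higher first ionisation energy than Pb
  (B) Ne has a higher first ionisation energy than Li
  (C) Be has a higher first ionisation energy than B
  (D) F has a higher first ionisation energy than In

The general trend: first ionisation energy increases across a period and decreases down a group.
(A) Ar (period 3, group 18) vs Pb (period 6, group 14): the stated order agrees with the simple trend.
(B) Ne (period 2, group 18) vs Li (period 2, group 1): the stated order agrees with the simple trend.
(C) Be (period 2, group 2) vs B (period 2, group 13): the stated order contradicts the simple trend.
(D) F (period 2, group 17) vs In (period 5, group 13): the stated order agrees with the simple trend.
The exception is (C): removing B's lone 2p electron is easier than breaking Be's filled 2s².

(C)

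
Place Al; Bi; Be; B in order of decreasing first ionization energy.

Be, B, Bi, Al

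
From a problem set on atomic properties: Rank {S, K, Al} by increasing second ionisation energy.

Al < S < K

Consider each +1 ion: S⁺ still has 5 valence electrons; K⁺ is the bare [Ar] core; Al⁺ still has 2 valence electrons.
Breaking into a closed-shell core is much more expensive than removing a leftover valence electron — K has the largest IE_2 here.
Valence configurations: S⁺ [Ne]3s²3p³, Al⁺ [Ne]3s².
Approximate IE_2 values (kJ/mol): S 2252, K 3052, Al 1817.
Hence IE_2: Al < S < K.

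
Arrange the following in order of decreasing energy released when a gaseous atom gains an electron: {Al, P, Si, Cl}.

Cl > Si > P > Al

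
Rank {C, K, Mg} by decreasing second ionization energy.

IE_2 is the cost of taking one more electron from the +1 cation: C⁺ still has 3 valence electrons; K⁺ is the bare [Ar] core; Mg⁺ still has 1 valence electron.
Breaking into a closed-shell core is much more expensive than removing a leftover valence electron — K has the largest IE_2 here.
Valence configurations: C⁺ [He]2s²2p¹, Mg⁺ [Ne]3s¹.
Tabulated IE_2 (kJ/mol): C 2353, K 3052, Mg 1451.
Overall IE_2 order: Mg < C < K.

K > C > Mg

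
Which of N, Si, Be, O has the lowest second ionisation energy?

After 1 electron has been removed, what remains? N⁺ still has 4 valence electrons; Si⁺ still has 3 valence electrons; Be⁺ still has 1 valence electron; O⁺ still has 5 valence electrons.
All are still removing valence electrons, so compare the +1 ions as you would atoms: IE_2 generally rises across a period (higher Z_eff) and falls down a group (larger shell), subject to the usual subshell exceptions.
Valence configurations: N⁺ [He]2s²2p², Si⁺ [Ne]3s²3p¹, Be⁺ [He]2s¹, O⁺ [He]2s²2p³.
The numbers (kJ/mol): N 2856, Si 1577, Be 1757, O 3388.
Hence IE_2: Si < Be < N < O.

Si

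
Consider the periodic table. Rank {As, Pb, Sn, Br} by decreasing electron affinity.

Adding an electron releases more energy for atoms nearer the top right (short of the noble gases).
Here both period and group differ, so the two effects have to be weighed against each other.
As > Pb: relative to Pb, both the across-period and down-group shifts push As's electron affinity up.
Sn > As: this pair runs against the simple trend — see the exception note.
Br > Sn: relative to Sn, both the across-period and down-group shifts push Br's electron affinity up.
Note the exception: Sn has a higher electron affinity than As, contrary to the simple trend — adding an electron to As's half-filled np³ subshell costs electron-pairing energy.
Tabulated electron affinity (kJ/mol): As 78, Br 325, Sn 107, Pb 35.
So from highest to lowest: Br > Sn > As > Pb.

Br > Sn > As > Pb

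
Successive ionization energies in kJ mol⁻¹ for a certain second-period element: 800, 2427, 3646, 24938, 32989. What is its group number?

Group 13

Look for the largest jump between consecutive ionization energies: IE4/IE3 ≈ 6.8, far larger than any earlier ratio.
That jump marks the point where a core electron is being removed. So the atom has 3 valence electrons.
A main-group element with 3 valence electrons is in group 13.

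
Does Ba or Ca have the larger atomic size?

Moving right in a period, electrons are added to the same shell under a stronger nuclear pull, so atoms get smaller; moving down, a new shell is opened and atoms get larger.
All are in group 2, so atomic radius increases down the group.
So Ba has the larger atomic size (Ba > Ca).

Ba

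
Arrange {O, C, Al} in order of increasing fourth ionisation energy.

IE_4 is the cost of taking one more electron from the +3 cation: O³⁺ still has 3 valence electrons; C³⁺ still has 1 valence electron; Al³⁺ is the bare [Ne] core.
Core electrons are held far more tightly than valence electrons, so Al tops the IE_4 order.
Valence configurations: O³⁺ [He]2s²2p¹, C³⁺ [He]2s¹.
Approximate IE_4 values (kJ/mol): O 7469, C 6223, Al 11577.
Putting it together, IE_4: C < O < Al.

C < O < Al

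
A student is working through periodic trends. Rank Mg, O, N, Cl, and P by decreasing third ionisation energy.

Mg, O, N, Cl, P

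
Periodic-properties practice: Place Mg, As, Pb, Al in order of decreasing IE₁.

As, Mg, Pb, Al

IE₁ increases left→right with effective nuclear charge and decreases top→bottom as the valence shell moves farther out.
Here both period and group differ, so the two effects have to be weighed against each other.
Pb > Al: the two effects oppose for this pair; the across-period effect wins (716 vs 578 kJ/mol).
Mg > Pb: period and group pull opposite ways; the down-group shift dominates (738 vs 716 kJ/mol).
As > Mg: the two effects oppose for this pair; the across-period effect wins (947 vs 738 kJ/mol).
Note the exception: Mg has a higher first ionization energy than Al, contrary to the simple trend — Al's single 3p electron is easier to remove than one from Mg's filled 3s².
For reference (kJ/mol): Mg 738, Al 578, As 947, Pb 716.
So from highest to lowest: As > Mg > Pb > Al.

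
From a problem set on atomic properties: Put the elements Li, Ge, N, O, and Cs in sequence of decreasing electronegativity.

O > N > Ge > Li > Cs

Smaller atoms with higher effective nuclear charge are more electronegative.
These span different periods and groups, so the two trends combine.
Li > Cs: Li sits above Cs in group 1, so the down-group effect alone puts Li higher.
Ge > Li: the two effects oppose for this pair; the across-period effect wins (2.01 vs 0.98).
N > Ge: both effects reinforce here, so N is clearly the higher of the two.
O > N: both are in period 2; the period trend gives O the larger value.
Approximate values (Pauling): Li 0.98, N 3.04, O 3.44, Ge 2.01, Cs 0.79.
So from highest to lowest: O > N > Ge > Li > Cs.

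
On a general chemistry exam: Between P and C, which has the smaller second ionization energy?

P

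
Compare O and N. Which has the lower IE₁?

N is in period 2, group 15; O is in period 2, group 16.
Across a period the outer electron is held more tightly (higher IE₁); down a group it sits in a higher shell, more shielded, and comes off more easily.
All lie in period 2; the across-period trend (first ionization energy increases left to right) applies, with the exception below.
Note the exception: N has a higher first ionization energy than O, contrary to the simple trend — pairing an electron in O's 2p⁴ costs repulsion energy, so O ionizes more easily than half-filled N (2p³).
Tabulated first ionization energy (kJ/mol): N 1402, O 1314.
So O has the lower IE₁ (O < N).

O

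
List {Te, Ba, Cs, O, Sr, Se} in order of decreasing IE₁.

O > Se > Te > Sr > Ba > Cs

O is in period 2, group 16; Se is in period 4, group 16; Sr is in period 5, group 2; Te is in period 5, group 16; Cs is in period 6, group 1; Ba is in period 6, group 2.
Across a period the outer electron is held more tightly (higher IE₁); down a group it sits in a higher shell, more shielded, and comes off more easily.
These span different periods and groups, so the two trends combine.
Ba > Cs: Ba lies to the right of Cs in period 6, so the across-period effect alone puts Ba higher.
Sr > Ba: Sr sits above Ba in group 2, so the down-group effect alone puts Sr higher.
Te > Sr: Te lies to the right of Sr in period 5, so the across-period effect alone puts Te higher.
Se > Te: Se sits above Te in group 16, so the down-group effect alone puts Se higher.
O > Se: O sits above Se in group 16, so the down-group effect alone puts O higher.
Approximate values (kJ/mol): O 1314, Se 941, Sr 550, Te 869, Cs 376, Ba 503.
So from highest to lowest: O > Se > Te > Sr > Ba > Cs.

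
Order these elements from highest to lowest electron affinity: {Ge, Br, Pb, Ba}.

Ge is in period 4, group 14; Br is in period 4, group 17; Ba is in period 6, group 2; Pb is in period 6, group 14.
Adding an electron releases more energy for atoms nearer the top right (short of the noble gases).
Here both period and group differ, so the two effects have to be weighed against each other.
Pb > Ba: both are in period 6; the period trend gives Pb the larger value.
Ge > Pb: Ge sits above Pb in group 14, so the down-group effect alone puts Ge higher.
Br > Ge: both are in period 4; the period trend gives Br the larger value.
For reference (kJ/mol): Ge 119, Br 325, Ba 14, Pb 35.
So from highest to lowest: Br > Ge > Pb > Ba.

Br > Ge > Pb > Ba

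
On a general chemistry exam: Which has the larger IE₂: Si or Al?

Al

The second ionization energy removes an electron from the +1 ion. For each element: Si⁺ still has 3 valence electrons; Al⁺ still has 2 valence electrons.
All are still removing valence electrons, so compare the +1 ions as you would atoms: IE_2 generally rises across a period (higher Z_eff) and falls down a group (larger shell), subject to the usual subshell exceptions.
Valence configurations: Si⁺ [Ne]3s²3p¹, Al⁺ [Ne]3s².
Si⁺ loses a lone 3p electron whereas Al⁺ must break into a filled 3s² pair, so IE_2(Al) > IE_2(Si) even though Si has the higher nuclear charge.
Tabulated IE_2 (kJ/mol): Si 1577, Al 1817.
So the second ionization energies run Si < Al.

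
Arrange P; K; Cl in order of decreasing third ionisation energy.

The third ionization energy removes an electron from the +2 ion. For each element: P²⁺ still has 3 valence electrons; K²⁺ is already 1 electron into the core; Cl²⁺ still has 5 valence electrons.
Breaking into a closed-shell core is much more expensive than removing a leftover valence electron — K has the largest IE_3 here.
Valence configurations: P²⁺ [Ne]3s²3p¹, Cl²⁺ [Ne]3s²3p³.
Approximate IE_3 values (kJ/mol): P 2914, K 4420, Cl 3822.
So the third ionization energies run P < Cl < K.

K > Cl > P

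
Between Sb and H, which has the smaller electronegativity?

Electronegativity increases across a period and decreases down a group, tracking effective nuclear charge and atomic size.
These span different periods and groups, so the two trends combine.
H > Sb: period and group pull opposite ways; the down-group shift dominates (2.20 vs 2.05).
For reference (Pauling): H 2.20, Sb 2.05.
So Sb has the smaller electronegativity (Sb < H).

Sb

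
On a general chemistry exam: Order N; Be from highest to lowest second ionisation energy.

IE_2 is the cost of taking one more electron from the +1 cation: N⁺ still has 4 valence electrons; Be⁺ still has 1 valence electron.
All are still removing valence electrons, so compare the +1 ions as you would atoms: IE_2 generally rises across a period (higher Z_eff) and falls down a group (larger shell), subject to the usual subshell exceptions.
Valence configurations: N⁺ [He]2s²2p², Be⁺ [He]2s¹.
Tabulated IE_2 (kJ/mol): N 2856, Be 1757.
Overall IE_2 order: Be < N.

N > Be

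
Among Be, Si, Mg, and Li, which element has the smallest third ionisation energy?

Si

IE_3 is the cost of taking one more electron from the +2 cation: Be²⁺ is the bare [He] core; Si²⁺ still has 2 valence electrons; Mg²⁺ is the bare [Ne] core; Li²⁺ is already 1 electron into the core.
Pulling an electron out of a noble-gas core costs far more than removing a remaining valence electron, so Mg, Li and Be sit at the high end of IE_3.
Approximate IE_3 values (kJ/mol): Be 14849, Si 3232, Mg 7733, Li 11815.
Overall IE_3 order: Si < Mg < Li < Be.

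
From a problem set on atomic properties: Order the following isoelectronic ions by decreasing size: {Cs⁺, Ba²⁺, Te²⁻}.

All of these have 54 electrons, so size is governed by nuclear charge alone: the more protons, the stronger the pull on the same electron cloud, and the smaller the ion.
Nuclear charges: Ba²⁺ (Z=56), Cs⁺ (Z=55), Te²⁻ (Z=52).
Largest to smallest: Te²⁻ > Cs⁺ > Ba²⁺.

Te²⁻, Cs⁺, Ba²⁺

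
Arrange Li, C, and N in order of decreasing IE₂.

IE_2 is the cost of taking one more electron from the +1 cation: Li⁺ is the bare [He] core; C⁺ still has 3 valence electrons; N⁺ still has 4 valence electrons.
Pulling an electron out of a noble-gas core costs far more than removing a remaining valence electron, so Li sits at the high end of IE_2.
Valence configurations: C⁺ [He]2s²2p¹, N⁺ [He]2s²2p².
Tabulated IE_2 (kJ/mol): Li 7298, C 2353, N 2856.
Overall IE_2 order: C < N < Li.

Li > N > C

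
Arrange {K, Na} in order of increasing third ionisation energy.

K, Na

Consider each +2 ion: K²⁺ is already 1 electron into the core; Na²⁺ is already 1 electron into the core.
All of these are removing an electron from a noble-gas core or deeper; the smaller core (lower principal quantum number) is held far more tightly, and within a period the higher nuclear charge binds the same core more tightly.
Approximate IE_3 values (kJ/mol): K 4420, Na 6910.
Overall IE_3 order: K < Na.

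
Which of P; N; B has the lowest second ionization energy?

P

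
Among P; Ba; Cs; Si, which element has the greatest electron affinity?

Si

EA tends to increase across a period and decrease down a group, though the pattern is less regular than for IE or radius.
Neither a single period nor a single group — weigh both effects.
Cs > Ba: this pair runs against the simple trend — see the exception note.
P > Cs: both effects reinforce here, so P is clearly the higher of the two.
Si > P: this pair runs against the simple trend — see the exception note.
Note the exception: Cs has a higher electron affinity than Ba, contrary to the simple trend — adding an electron to Ba (ns²) has to open a new, higher-energy np subshell, which is unfavourable.
Note the exception: Si has a higher electron affinity than P, contrary to the simple trend — adding an electron to P's half-filled 3p³ is unfavourable, so Si (3p²) has the more exothermic EA.
Approximate values (kJ/mol): Si 134, P 72, Cs 46, Ba 14.
The greatest electron affinity among these belongs to Si.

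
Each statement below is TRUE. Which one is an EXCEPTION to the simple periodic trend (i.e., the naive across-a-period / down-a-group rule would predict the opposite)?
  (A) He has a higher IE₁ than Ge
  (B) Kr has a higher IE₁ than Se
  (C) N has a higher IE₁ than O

(C)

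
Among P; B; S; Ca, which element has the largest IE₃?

Consider each +2 ion: P²⁺ still has 3 valence electrons; B²⁺ still has 1 valence electron; S²⁺ still has 4 valence electrons; Ca²⁺ is the bare [Ar] core.
Breaking into a closed-shell core is much more expensive than removing a leftover valence electron — Ca has the largest IE_3 here.
Valence configurations: P²⁺ [Ne]3s²3p¹, B²⁺ [He]2s¹, S²⁺ [Ne]3s²3p².
Tabulated IE_3 (kJ/mol): P 2914, B 3660, S 3357, Ca 4912.
Putting it together, IE_3: P < S < B < Ca.

Ca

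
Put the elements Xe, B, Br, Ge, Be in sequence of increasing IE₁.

Ge, B, Be, Br, Xe

Be is in period 2, group 2; B is in period 2, group 13; Ge is in period 4, group 14; Br is in period 4, group 17; Xe is in period 5, group 18.
Removing the outermost electron gets harder across a period and easier down a group.
Here both period and group differ, so the two effects have to be weighed against each other.
B > Ge: period and group pull opposite ways; the down-group shift dominates (801 vs 762 kJ/mol).
Be > B: this pair runs against the simple trend — see the exception note.
Br > Be: period and group pull opposite ways; the across-period shift dominates (1140 vs 900 kJ/mol).
Xe > Br: the two effects oppose for this pair; the across-period effect wins (1170 vs 1140 kJ/mol).
Note the exception: Be has a higher first ionization energy than B, contrary to the simple trend — removing B's lone 2p electron is easier than breaking Be's filled 2s².
Tabulated first ionization energy (kJ/mol): Be 900, B 801, Ge 762, Br 1140, Xe 1170.
So from lowest to highest: Ge < B < Be < Br < Xe.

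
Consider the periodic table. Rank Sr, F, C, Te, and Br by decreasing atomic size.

Across a period the added protons contract the valence shell; down a group each new principal shell makes the atom larger.
These span different periods and groups, so the two trends combine.
C > F: C lies to the left of F in period 2, so the across-period effect alone puts C larger.
Br > C: the two effects oppose for this pair; the down-group effect wins (114 vs 75 pm).
Te > Br: relative to Br, both the across-period and down-group shifts push Te's atomic radius up.
Sr > Te: Sr lies to the left of Te in period 5, so the across-period effect alone puts Sr larger.
For reference (pm): C 75, F 64, Br 114, Sr 185, Te 136.
So from largest to smallest: Sr > Te > Br > C > F.

Sr > Te > Br > C > F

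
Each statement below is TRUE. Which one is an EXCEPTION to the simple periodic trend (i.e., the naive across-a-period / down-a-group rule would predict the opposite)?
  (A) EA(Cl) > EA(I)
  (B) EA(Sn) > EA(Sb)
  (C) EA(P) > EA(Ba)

(B)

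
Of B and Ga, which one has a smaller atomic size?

B

B is in period 2, group 13; Ga is in period 4, group 13.
Moving right in a period, electrons are added to the same shell under a stronger nuclear pull, so atoms get smaller; moving down, a new shell is opened and atoms get larger.
All are in group 13, so atomic radius increases down the group.
So B has the smaller atomic size (B < Ga).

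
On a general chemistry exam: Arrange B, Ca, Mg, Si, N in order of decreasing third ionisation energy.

IE_3 is the cost of taking one more electron from the +2 cation: B²⁺ still has 1 valence electron; Ca²⁺ is the bare [Ar] core; Mg²⁺ is the bare [Ne] core; Si²⁺ still has 2 valence electrons; N²⁺ still has 3 valence electrons.
Core electrons are held far more tightly than valence electrons, so Ca and Mg top the IE_3 order.
Valence configurations: B²⁺ [He]2s¹, Si²⁺ [Ne]3s², N²⁺ [He]2s²2p¹.
Tabulated IE_3 (kJ/mol): B 3660, Ca 4912, Mg 7733, Si 3232, N 4578.
Overall IE_3 order: Si < B < N < Ca < Mg.

Mg, Ca, N, B, Si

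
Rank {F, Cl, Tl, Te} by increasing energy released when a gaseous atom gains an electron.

Tl, Te, F, Cl

F is in period 2, group 17; Cl is in period 3, group 17; Te is in period 5, group 16; Tl is in period 6, group 13.
Electron affinity generally becomes more exothermic across a period toward the halogens and less exothermic down a group.
Here both period and group differ, so the two effects have to be weighed against each other.
Te > Tl: both effects reinforce here, so Te is clearly the higher of the two.
F > Te: relative to Te, both the across-period and down-group shifts push F's electron affinity up.
Cl > F: this pair runs against the simple trend — see the exception note.
Note the exception: Cl has a higher electron affinity than F, contrary to the simple trend — F's small 2p subshell makes the incoming electron feel strong e⁻–e⁻ repulsion, so Cl actually releases more energy on gaining an electron.
For reference (kJ/mol): F 328, Cl 349, Te 190, Tl 19.
So from lowest to highest: Tl < Te < F < Cl.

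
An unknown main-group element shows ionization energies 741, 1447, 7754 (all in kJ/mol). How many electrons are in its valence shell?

Look for the largest jump between consecutive ionization energies: IE3/IE2 ≈ 5.4, far larger than any earlier ratio.
That jump marks the point where a core electron is being removed. So the atom has 2 valence electrons.

2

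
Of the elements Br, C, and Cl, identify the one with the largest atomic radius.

C is in period 2, group 14; Cl is in period 3, group 17; Br is in period 4, group 17.
Radius decreases left→right (rising Z_eff, same n) and increases top→bottom (higher n).
Here both period and group differ, so the two effects have to be weighed against each other.
Cl > C: the two effects oppose for this pair; the down-group effect wins (99 vs 75 pm).
Br > Cl: Br sits below Cl in group 17, so the down-group effect alone puts Br larger.
Approximate values (pm): C 75, Cl 99, Br 114.
The largest atomic radius among these belongs to Br.

Br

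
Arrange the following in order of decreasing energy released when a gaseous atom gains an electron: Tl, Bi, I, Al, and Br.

Al is in period 3, group 13; Br is in period 4, group 17; I is in period 5, group 17; Tl is in period 6, group 13; Bi is in period 6, group 15.
EA tends to increase across a period and decrease down a group, though the pattern is less regular than for IE or radius.
Neither a single period nor a single group — weigh both effects.
Al > Tl: they share group 13; the group trend gives Al the larger value.
Bi > Al: period and group pull opposite ways; the across-period shift dominates (91 vs 42 kJ/mol).
I > Bi: relative to Bi, both the across-period and down-group shifts push I's electron affinity up.
Br > I: Br sits above I in group 17, so the down-group effect alone puts Br higher.
Tabulated electron affinity (kJ/mol): Al 42, Br 325, I 295, Tl 19, Bi 91.
So from highest to lowest: Br > I > Bi > Al > Tl.

Br > I > Bi > Al > Tl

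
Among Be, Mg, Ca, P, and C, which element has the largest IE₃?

Be

IE_3 is the cost of taking one more electron from the +2 cation: Be²⁺ is the bare [He] core; Mg²⁺ is the bare [Ne] core; Ca²⁺ is the bare [Ar] core; P²⁺ still has 3 valence electrons; C²⁺ still has 2 valence electrons.
Breaking into a closed-shell core is much more expensive than removing a leftover valence electron — Ca, Mg and Be have the largest IE_3 here.
Valence configurations: P²⁺ [Ne]3s²3p¹, C²⁺ [He]2s².
The numbers (kJ/mol): Be 14849, Mg 7733, Ca 4912, P 2914, C 4620.
Hence IE_3: P < C < Ca < Mg < Be.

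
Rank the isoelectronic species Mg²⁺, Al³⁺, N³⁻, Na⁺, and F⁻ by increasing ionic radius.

All of these have 10 electrons, so size is governed by nuclear charge alone: the more protons, the stronger the pull on the same electron cloud, and the smaller the ion.
Nuclear charges: Al³⁺ (Z=13), Mg²⁺ (Z=12), Na⁺ (Z=11), F⁻ (Z=9), N³⁻ (Z=7).
Smallest to largest: Al³⁺ < Mg²⁺ < Na⁺ < F⁻ < N³⁻.

Al³⁺ < Mg²⁺ < Na⁺ < F⁻ < N³⁻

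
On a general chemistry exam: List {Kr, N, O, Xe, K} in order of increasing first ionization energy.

First ionization energy rises across a period (greater Z_eff holds electrons more tightly) and falls down a group (valence electrons are farther from the nucleus).
Here both period and group differ, so the two effects have to be weighed against each other.
Xe > K: the two effects oppose for this pair; the across-period effect wins (1170 vs 419 kJ/mol).
O > Xe: the two effects oppose for this pair; the down-group effect wins (1314 vs 1170 kJ/mol).
Kr > O: the two effects oppose for this pair; the across-period effect wins (1351 vs 1314 kJ/mol).
N > Kr: period and group pull opposite ways; the down-group shift dominates (1402 vs 1351 kJ/mol).
Note the exception: N has a higher first ionization energy than O, contrary to the simple trend — pairing an electron in O's 2p⁴ costs repulsion energy, so O ionizes more easily than half-filled N (2p³).
Approximate values (kJ/mol): N 1402, O 1314, K 419, Kr 1351, Xe 1170.
So from lowest to highest: K < Xe < O < Kr < N.

K < Xe < O < Kr < N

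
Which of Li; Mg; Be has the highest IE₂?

Li

After 1 electron has been removed, what remains? Li⁺ is the bare [He] core; Mg⁺ still has 1 valence electron; Be⁺ still has 1 valence electron.
Pulling an electron out of a noble-gas core costs far more than removing a remaining valence electron, so Li sits at the high end of IE_2.
Valence configurations: Mg⁺ [Ne]3s¹, Be⁺ [He]2s¹.
The numbers (kJ/mol): Li 7298, Mg 1451, Be 1757.
Hence IE_2: Mg < Be < Li.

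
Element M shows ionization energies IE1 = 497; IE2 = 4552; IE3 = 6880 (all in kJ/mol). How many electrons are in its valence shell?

1

Look for the largest jump between consecutive ionization energies: IE2/IE1 ≈ 9.2, far larger than any earlier ratio.
That jump marks the point where a core electron is being removed. So the atom has 1 valence electron.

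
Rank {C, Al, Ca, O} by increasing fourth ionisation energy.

The fourth ionization energy removes an electron from the +3 ion. For each element: C³⁺ still has 1 valence electron; Al³⁺ is the bare [Ne] core; Ca³⁺ is already 1 electron into the core; O³⁺ still has 3 valence electrons.
Usually core removal costs more than valence removal, but here the competition is close: a tightly held n=2 valence electron can cost more to remove than an n=3 core electron, so the actual values have to decide it.
Valence configurations: C³⁺ [He]2s¹, O³⁺ [He]2s²2p¹.
Approximate IE_4 values (kJ/mol): C 6223, Al 11577, Ca 6491, O 7469.
Hence IE_4: C < Ca < O < Al.

C, Ca, O, Al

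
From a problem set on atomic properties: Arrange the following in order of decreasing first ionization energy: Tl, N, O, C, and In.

N > O > C > Tl > In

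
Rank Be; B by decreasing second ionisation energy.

IE_2 is the cost of taking one more electron from the +1 cation: Be⁺ still has 1 valence electron; B⁺ still has 2 valence electrons.
All are still removing valence electrons, so compare the +1 ions as you would atoms: IE_2 generally rises across a period (higher Z_eff) and falls down a group (larger shell), subject to the usual subshell exceptions.
Valence configurations: Be⁺ [He]2s¹, B⁺ [He]2s².
Tabulated IE_2 (kJ/mol): Be 1757, B 2427.
Putting it together, IE_2: Be < B.

B > Be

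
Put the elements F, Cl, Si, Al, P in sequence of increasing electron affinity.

Al < P < Si < F < Cl

F is in period 2, group 17; Al is in period 3, group 13; Si is in period 3, group 14; P is in period 3, group 15; Cl is in period 3, group 17.
Atoms with high Z_eff and room in the valence shell (especially the halogens) have the most exothermic electron affinities.
These span different periods and groups, so the two trends combine.
P > Al: P lies to the right of Al in period 3, so the across-period effect alone puts P higher.
Si > P: this pair runs against the simple trend — see the exception note.
F > Si: both effects reinforce here, so F is clearly the higher of the two.
Cl > F: this pair runs against the simple trend — see the exception note.
Note the exception: Si has a higher electron affinity than P, contrary to the simple trend — adding an electron to P's half-filled 3p³ is unfavourable, so Si (3p²) has the more exothermic EA.
Note the exception: Cl has a higher electron affinity than F, contrary to the simple trend — F's small 2p subshell makes the incoming electron feel strong e⁻–e⁻ repulsion, so Cl actually releases more energy on gaining an electron.
For reference (kJ/mol): F 328, Al 42, Si 134, P 72, Cl 349.
So from lowest to highest: Al < P < Si < F < Cl.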